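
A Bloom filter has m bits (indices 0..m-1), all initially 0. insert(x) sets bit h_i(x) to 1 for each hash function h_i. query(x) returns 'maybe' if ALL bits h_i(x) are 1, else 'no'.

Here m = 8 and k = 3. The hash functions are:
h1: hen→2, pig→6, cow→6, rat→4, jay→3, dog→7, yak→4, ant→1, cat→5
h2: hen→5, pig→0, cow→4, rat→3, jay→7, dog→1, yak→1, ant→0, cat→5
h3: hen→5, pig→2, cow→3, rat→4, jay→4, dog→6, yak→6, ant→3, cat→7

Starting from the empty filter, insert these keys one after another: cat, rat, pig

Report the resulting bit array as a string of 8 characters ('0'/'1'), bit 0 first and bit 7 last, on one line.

Answer: 10111111

Derivation:
Start: bits=00000000
After insert 'cat': sets bits 5 7 -> bits=00000101
After insert 'rat': sets bits 3 4 -> bits=00011101
After insert 'pig': sets bits 0 2 6 -> bits=10111111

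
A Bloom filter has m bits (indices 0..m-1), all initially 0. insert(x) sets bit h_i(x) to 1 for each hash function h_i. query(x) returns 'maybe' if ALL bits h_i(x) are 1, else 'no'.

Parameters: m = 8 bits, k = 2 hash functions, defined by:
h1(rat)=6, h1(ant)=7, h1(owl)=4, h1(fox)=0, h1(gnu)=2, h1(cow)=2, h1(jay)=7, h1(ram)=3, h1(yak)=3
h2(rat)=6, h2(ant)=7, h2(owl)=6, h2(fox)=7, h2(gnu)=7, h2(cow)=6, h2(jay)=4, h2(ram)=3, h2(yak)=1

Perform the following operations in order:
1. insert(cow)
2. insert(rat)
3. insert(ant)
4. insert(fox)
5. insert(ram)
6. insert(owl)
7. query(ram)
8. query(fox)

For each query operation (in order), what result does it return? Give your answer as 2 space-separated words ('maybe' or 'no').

Answer: maybe maybe

Derivation:
Start: bits=00000000
Op 1: insert cow -> sets bits 2 6 -> bits=00100010
Op 2: insert rat -> sets bits 6 -> bits=00100010
Op 3: insert ant -> sets bits 7 -> bits=00100011
Op 4: insert fox -> sets bits 0 7 -> bits=10100011
Op 5: insert ram -> sets bits 3 -> bits=10110011
Op 6: insert owl -> sets bits 4 6 -> bits=10111011
Op 7: query ram -> checks bit3=1 (all 1) -> maybe
Op 8: query fox -> checks bit0=1, bit7=1 (all 1) -> maybe
Query results in order: maybe maybe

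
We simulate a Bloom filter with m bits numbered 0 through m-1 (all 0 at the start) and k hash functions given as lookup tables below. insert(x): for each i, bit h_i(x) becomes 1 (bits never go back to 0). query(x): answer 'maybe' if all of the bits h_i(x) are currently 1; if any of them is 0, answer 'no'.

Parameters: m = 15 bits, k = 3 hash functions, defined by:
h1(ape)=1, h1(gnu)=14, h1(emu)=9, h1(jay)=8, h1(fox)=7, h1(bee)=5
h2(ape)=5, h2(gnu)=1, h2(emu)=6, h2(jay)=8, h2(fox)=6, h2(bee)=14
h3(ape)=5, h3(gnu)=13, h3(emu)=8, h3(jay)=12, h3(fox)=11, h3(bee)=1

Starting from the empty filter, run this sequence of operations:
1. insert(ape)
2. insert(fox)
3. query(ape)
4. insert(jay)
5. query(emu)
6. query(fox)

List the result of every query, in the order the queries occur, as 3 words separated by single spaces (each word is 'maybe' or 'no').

Start: bits=000000000000000
Op 1: insert ape -> sets bits 1 5 -> bits=010001000000000
Op 2: insert fox -> sets bits 6 7 11 -> bits=010001110001000
Op 3: query ape -> checks bit1=1, bit5=1 (all 1) -> maybe
Op 4: insert jay -> sets bits 8 12 -> bits=010001111001100
Op 5: query emu -> checks bit6=1, bit8=1, bit9=0 (has a 0) -> no
Op 6: query fox -> checks bit6=1, bit7=1, bit11=1 (all 1) -> maybe
Query results in order: maybe no maybe

Answer: maybe no maybe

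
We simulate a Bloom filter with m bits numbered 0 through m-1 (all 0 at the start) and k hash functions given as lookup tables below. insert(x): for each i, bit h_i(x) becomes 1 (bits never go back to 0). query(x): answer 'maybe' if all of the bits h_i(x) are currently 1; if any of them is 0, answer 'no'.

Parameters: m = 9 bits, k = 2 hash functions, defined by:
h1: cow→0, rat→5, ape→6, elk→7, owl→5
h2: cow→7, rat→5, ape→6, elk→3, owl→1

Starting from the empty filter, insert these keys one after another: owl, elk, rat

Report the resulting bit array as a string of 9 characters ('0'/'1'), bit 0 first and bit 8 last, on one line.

Start: bits=000000000
After insert 'owl': sets bits 1 5 -> bits=010001000
After insert 'elk': sets bits 3 7 -> bits=010101010
After insert 'rat': sets bits 5 -> bits=010101010

Answer: 010101010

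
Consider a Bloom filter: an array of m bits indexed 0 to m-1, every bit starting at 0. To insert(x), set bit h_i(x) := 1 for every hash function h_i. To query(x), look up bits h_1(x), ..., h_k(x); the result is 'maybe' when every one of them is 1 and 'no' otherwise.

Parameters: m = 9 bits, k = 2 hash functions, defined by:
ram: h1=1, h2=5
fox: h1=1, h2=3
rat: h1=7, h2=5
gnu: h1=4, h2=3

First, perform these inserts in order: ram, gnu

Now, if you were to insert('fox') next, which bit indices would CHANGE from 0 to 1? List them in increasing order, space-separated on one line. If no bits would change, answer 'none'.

Answer: none

Derivation:
Start: bits=000000000
After insert 'ram': sets bits 1 5 -> bits=010001000
After insert 'gnu': sets bits 3 4 -> bits=010111000
insert 'fox' would touch bits 1 3; currently bit1=1, bit3=1
Bits that are 0 among those (would change 0->1): none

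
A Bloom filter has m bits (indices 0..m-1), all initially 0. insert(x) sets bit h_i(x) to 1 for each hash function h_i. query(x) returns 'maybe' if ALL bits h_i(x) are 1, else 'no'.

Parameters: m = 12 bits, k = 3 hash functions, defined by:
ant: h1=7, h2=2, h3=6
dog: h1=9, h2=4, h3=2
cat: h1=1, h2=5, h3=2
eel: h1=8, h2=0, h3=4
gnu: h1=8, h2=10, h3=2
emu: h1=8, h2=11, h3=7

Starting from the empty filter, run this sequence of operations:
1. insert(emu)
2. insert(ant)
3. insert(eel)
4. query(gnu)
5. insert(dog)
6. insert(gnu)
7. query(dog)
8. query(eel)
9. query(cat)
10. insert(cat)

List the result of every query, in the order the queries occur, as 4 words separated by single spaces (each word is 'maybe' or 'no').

Start: bits=000000000000
Op 1: insert emu -> sets bits 7 8 11 -> bits=000000011001
Op 2: insert ant -> sets bits 2 6 7 -> bits=001000111001
Op 3: insert eel -> sets bits 0 4 8 -> bits=101010111001
Op 4: query gnu -> checks bit2=1, bit8=1, bit10=0 (has a 0) -> no
Op 5: insert dog -> sets bits 2 4 9 -> bits=101010111101
Op 6: insert gnu -> sets bits 2 8 10 -> bits=101010111111
Op 7: query dog -> checks bit2=1, bit4=1, bit9=1 (all 1) -> maybe
Op 8: query eel -> checks bit0=1, bit4=1, bit8=1 (all 1) -> maybe
Op 9: query cat -> checks bit1=0, bit2=1, bit5=0 (has a 0) -> no
Op 10: insert cat -> sets bits 1 2 5 -> bits=111011111111
Query results in order: no maybe maybe no

Answer: no maybe maybe no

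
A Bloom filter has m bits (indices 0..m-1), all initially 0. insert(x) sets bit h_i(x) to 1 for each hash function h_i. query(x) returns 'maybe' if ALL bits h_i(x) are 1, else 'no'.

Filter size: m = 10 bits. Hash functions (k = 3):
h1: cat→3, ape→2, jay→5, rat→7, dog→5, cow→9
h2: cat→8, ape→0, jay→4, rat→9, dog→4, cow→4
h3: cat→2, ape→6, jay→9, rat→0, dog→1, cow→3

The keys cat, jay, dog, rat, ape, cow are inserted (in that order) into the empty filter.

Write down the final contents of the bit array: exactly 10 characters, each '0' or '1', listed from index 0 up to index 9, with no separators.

Answer: 1111111111

Derivation:
Start: bits=0000000000
After insert 'cat': sets bits 2 3 8 -> bits=0011000010
After insert 'jay': sets bits 4 5 9 -> bits=0011110011
After insert 'dog': sets bits 1 4 5 -> bits=0111110011
After insert 'rat': sets bits 0 7 9 -> bits=1111110111
After insert 'ape': sets bits 0 2 6 -> bits=1111111111
After insert 'cow': sets bits 3 4 9 -> bits=1111111111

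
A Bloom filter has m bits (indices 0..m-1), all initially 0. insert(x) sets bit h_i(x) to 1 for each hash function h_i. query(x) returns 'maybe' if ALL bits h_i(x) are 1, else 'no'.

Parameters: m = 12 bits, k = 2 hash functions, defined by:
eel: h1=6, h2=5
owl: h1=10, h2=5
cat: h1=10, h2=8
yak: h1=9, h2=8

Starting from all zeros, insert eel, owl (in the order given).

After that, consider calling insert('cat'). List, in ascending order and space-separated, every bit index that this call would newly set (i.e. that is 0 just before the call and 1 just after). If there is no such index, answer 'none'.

Answer: 8

Derivation:
Start: bits=000000000000
After insert 'eel': sets bits 5 6 -> bits=000001100000
After insert 'owl': sets bits 5 10 -> bits=000001100010
insert 'cat' would touch bits 8 10; currently bit8=0, bit10=1
Bits that are 0 among those (would change 0->1): 8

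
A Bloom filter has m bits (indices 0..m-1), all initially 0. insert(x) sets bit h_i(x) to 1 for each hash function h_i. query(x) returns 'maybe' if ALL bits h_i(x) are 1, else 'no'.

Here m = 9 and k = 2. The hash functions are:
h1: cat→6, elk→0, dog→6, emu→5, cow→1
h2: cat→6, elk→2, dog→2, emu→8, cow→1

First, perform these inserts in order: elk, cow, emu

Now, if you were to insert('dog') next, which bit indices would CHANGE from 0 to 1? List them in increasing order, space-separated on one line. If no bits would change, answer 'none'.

Start: bits=000000000
After insert 'elk': sets bits 0 2 -> bits=101000000
After insert 'cow': sets bits 1 -> bits=111000000
After insert 'emu': sets bits 5 8 -> bits=111001001
insert 'dog' would touch bits 2 6; currently bit2=1, bit6=0
Bits that are 0 among those (would change 0->1): 6

Answer: 6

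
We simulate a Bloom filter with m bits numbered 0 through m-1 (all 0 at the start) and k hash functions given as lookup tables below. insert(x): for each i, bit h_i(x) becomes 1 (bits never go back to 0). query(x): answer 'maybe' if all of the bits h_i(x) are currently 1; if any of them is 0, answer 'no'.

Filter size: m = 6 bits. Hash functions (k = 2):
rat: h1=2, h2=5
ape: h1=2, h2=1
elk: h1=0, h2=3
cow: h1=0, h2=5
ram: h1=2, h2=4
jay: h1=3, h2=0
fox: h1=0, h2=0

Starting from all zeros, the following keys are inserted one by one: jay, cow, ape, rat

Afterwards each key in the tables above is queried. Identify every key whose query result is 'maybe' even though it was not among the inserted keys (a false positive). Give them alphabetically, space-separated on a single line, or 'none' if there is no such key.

Start: bits=000000
After insert 'jay': sets bits 0 3 -> bits=100100
After insert 'cow': sets bits 0 5 -> bits=100101
After insert 'ape': sets bits 1 2 -> bits=111101
After insert 'rat': sets bits 2 5 -> bits=111101
Not inserted: elk fox ram — query each against bits=111101:
query elk: checks bit0=1, bit3=1 (all 1) -> maybe => FALSE POSITIVE
query fox: checks bit0=1 (all 1) -> maybe => FALSE POSITIVE
query ram: checks bit2=1, bit4=0 (has a 0) -> no => not a false positive
False positives (alphabetical): elk fox

Answer: elk fox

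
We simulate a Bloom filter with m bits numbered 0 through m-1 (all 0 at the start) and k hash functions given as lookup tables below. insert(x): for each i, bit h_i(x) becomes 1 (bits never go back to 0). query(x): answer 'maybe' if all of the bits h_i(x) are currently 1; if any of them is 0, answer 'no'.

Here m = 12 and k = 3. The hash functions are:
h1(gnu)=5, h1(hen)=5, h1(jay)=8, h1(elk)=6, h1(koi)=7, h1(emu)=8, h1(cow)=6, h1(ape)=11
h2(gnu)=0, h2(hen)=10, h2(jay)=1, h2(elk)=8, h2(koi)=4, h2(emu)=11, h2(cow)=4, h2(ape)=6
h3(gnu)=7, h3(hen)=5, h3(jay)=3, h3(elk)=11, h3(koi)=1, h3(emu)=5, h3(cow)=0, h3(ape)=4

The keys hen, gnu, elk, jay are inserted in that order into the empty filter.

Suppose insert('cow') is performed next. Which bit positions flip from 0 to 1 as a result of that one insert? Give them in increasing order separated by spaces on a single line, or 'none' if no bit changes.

Start: bits=000000000000
After insert 'hen': sets bits 5 10 -> bits=000001000010
After insert 'gnu': sets bits 0 5 7 -> bits=100001010010
After insert 'elk': sets bits 6 8 11 -> bits=100001111011
After insert 'jay': sets bits 1 3 8 -> bits=110101111011
insert 'cow' would touch bits 0 4 6; currently bit0=1, bit4=0, bit6=1
Bits that are 0 among those (would change 0->1): 4

Answer: 4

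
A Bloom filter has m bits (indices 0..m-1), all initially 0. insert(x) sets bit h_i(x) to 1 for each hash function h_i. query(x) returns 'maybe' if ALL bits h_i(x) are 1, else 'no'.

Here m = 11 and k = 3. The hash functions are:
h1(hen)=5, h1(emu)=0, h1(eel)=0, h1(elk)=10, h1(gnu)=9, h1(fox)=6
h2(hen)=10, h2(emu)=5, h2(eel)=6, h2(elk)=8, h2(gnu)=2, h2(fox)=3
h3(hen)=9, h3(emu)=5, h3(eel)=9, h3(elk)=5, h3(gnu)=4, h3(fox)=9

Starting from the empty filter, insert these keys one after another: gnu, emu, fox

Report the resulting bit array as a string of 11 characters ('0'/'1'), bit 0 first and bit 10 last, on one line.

Start: bits=00000000000
After insert 'gnu': sets bits 2 4 9 -> bits=00101000010
After insert 'emu': sets bits 0 5 -> bits=10101100010
After insert 'fox': sets bits 3 6 9 -> bits=10111110010

Answer: 10111110010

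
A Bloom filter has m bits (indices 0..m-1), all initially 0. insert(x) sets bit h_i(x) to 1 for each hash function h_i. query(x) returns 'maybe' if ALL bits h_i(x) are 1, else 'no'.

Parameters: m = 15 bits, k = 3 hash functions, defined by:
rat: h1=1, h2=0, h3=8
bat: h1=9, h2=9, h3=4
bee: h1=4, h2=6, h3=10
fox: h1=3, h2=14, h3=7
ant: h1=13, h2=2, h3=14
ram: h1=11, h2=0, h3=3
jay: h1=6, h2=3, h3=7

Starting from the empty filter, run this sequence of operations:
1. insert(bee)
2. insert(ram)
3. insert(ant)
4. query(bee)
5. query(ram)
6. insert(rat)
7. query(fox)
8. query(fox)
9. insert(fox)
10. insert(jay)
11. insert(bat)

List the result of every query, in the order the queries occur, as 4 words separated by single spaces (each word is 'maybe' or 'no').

Answer: maybe maybe no no

Derivation:
Start: bits=000000000000000
Op 1: insert bee -> sets bits 4 6 10 -> bits=000010100010000
Op 2: insert ram -> sets bits 0 3 11 -> bits=100110100011000
Op 3: insert ant -> sets bits 2 13 14 -> bits=101110100011011
Op 4: query bee -> checks bit4=1, bit6=1, bit10=1 (all 1) -> maybe
Op 5: query ram -> checks bit0=1, bit3=1, bit11=1 (all 1) -> maybe
Op 6: insert rat -> sets bits 0 1 8 -> bits=111110101011011
Op 7: query fox -> checks bit3=1, bit7=0, bit14=1 (has a 0) -> no
Op 8: query fox -> checks bit3=1, bit7=0, bit14=1 (has a 0) -> no
Op 9: insert fox -> sets bits 3 7 14 -> bits=111110111011011
Op 10: insert jay -> sets bits 3 6 7 -> bits=111110111011011
Op 11: insert bat -> sets bits 4 9 -> bits=111110111111011
Query results in order: maybe maybe no no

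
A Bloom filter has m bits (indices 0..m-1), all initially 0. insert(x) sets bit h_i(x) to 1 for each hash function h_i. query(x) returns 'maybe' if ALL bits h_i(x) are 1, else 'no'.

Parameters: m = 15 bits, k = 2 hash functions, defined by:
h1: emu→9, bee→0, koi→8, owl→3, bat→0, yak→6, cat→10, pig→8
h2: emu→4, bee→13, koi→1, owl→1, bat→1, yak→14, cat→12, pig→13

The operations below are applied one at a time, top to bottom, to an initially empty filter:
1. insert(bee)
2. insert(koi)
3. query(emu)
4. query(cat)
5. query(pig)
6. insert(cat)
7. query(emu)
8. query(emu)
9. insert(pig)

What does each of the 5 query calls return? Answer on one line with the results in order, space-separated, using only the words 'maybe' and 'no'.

Start: bits=000000000000000
Op 1: insert bee -> sets bits 0 13 -> bits=100000000000010
Op 2: insert koi -> sets bits 1 8 -> bits=110000001000010
Op 3: query emu -> checks bit4=0, bit9=0 (has a 0) -> no
Op 4: query cat -> checks bit10=0, bit12=0 (has a 0) -> no
Op 5: query pig -> checks bit8=1, bit13=1 (all 1) -> maybe
Op 6: insert cat -> sets bits 10 12 -> bits=110000001010110
Op 7: query emu -> checks bit4=0, bit9=0 (has a 0) -> no
Op 8: query emu -> checks bit4=0, bit9=0 (has a 0) -> no
Op 9: insert pig -> sets bits 8 13 -> bits=110000001010110
Query results in order: no no maybe no no

Answer: no no maybe no no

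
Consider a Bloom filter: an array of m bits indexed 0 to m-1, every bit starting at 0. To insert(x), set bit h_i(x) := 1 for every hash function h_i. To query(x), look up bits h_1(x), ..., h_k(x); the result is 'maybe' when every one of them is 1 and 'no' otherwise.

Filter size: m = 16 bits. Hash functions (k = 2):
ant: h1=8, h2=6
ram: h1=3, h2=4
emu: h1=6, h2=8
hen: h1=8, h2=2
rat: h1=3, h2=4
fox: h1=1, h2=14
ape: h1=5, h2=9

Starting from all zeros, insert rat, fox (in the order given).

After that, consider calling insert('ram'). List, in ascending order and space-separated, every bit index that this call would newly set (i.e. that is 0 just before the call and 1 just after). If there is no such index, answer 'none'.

Answer: none

Derivation:
Start: bits=0000000000000000
After insert 'rat': sets bits 3 4 -> bits=0001100000000000
After insert 'fox': sets bits 1 14 -> bits=0101100000000010
insert 'ram' would touch bits 3 4; currently bit3=1, bit4=1
Bits that are 0 among those (would change 0->1): none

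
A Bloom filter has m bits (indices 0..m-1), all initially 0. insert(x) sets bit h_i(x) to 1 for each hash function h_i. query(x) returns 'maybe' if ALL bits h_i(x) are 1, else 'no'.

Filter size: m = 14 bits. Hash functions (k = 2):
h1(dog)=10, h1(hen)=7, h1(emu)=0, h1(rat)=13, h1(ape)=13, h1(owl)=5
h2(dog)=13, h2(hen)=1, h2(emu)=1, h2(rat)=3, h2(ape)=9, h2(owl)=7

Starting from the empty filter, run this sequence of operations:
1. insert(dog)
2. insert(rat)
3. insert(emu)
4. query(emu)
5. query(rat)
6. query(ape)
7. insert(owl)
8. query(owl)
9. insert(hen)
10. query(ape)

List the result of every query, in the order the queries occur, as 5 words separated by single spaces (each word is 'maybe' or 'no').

Answer: maybe maybe no maybe no

Derivation:
Start: bits=00000000000000
Op 1: insert dog -> sets bits 10 13 -> bits=00000000001001
Op 2: insert rat -> sets bits 3 13 -> bits=00010000001001
Op 3: insert emu -> sets bits 0 1 -> bits=11010000001001
Op 4: query emu -> checks bit0=1, bit1=1 (all 1) -> maybe
Op 5: query rat -> checks bit3=1, bit13=1 (all 1) -> maybe
Op 6: query ape -> checks bit9=0, bit13=1 (has a 0) -> no
Op 7: insert owl -> sets bits 5 7 -> bits=11010101001001
Op 8: query owl -> checks bit5=1, bit7=1 (all 1) -> maybe
Op 9: insert hen -> sets bits 1 7 -> bits=11010101001001
Op 10: query ape -> checks bit9=0, bit13=1 (has a 0) -> no
Query results in order: maybe maybe no maybe no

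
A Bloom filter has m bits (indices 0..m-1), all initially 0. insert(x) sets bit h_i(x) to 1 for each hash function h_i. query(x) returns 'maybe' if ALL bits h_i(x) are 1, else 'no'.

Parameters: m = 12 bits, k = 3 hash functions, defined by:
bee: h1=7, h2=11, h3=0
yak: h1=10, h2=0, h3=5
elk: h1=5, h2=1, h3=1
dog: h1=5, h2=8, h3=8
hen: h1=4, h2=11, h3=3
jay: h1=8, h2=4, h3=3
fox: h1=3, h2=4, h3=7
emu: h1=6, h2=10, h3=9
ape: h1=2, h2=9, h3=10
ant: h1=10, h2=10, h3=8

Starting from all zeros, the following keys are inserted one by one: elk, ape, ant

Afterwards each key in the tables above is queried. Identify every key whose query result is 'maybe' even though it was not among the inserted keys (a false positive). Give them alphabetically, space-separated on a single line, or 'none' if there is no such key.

Start: bits=000000000000
After insert 'elk': sets bits 1 5 -> bits=010001000000
After insert 'ape': sets bits 2 9 10 -> bits=011001000110
After insert 'ant': sets bits 8 10 -> bits=011001001110
Not inserted: bee dog emu fox hen jay yak — query each against bits=011001001110:
query bee: checks bit0=0, bit7=0, bit11=0 (has a 0) -> no => not a false positive
query dog: checks bit5=1, bit8=1 (all 1) -> maybe => FALSE POSITIVE
query emu: checks bit6=0, bit9=1, bit10=1 (has a 0) -> no => not a false positive
query fox: checks bit3=0, bit4=0, bit7=0 (has a 0) -> no => not a false positive
query hen: checks bit3=0, bit4=0, bit11=0 (has a 0) -> no => not a false positive
query jay: checks bit3=0, bit4=0, bit8=1 (has a 0) -> no => not a false positive
query yak: checks bit0=0, bit5=1, bit10=1 (has a 0) -> no => not a false positive
False positives (alphabetical): dog

Answer: dog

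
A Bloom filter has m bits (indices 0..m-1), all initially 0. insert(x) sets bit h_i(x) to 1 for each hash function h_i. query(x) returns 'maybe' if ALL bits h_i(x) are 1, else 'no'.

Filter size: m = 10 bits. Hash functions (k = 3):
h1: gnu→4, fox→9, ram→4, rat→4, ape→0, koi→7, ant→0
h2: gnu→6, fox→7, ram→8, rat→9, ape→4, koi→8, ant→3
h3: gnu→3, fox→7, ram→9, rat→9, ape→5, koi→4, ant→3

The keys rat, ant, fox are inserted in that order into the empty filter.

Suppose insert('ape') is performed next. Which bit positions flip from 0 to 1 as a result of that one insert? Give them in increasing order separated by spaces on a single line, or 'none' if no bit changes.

Start: bits=0000000000
After insert 'rat': sets bits 4 9 -> bits=0000100001
After insert 'ant': sets bits 0 3 -> bits=1001100001
After insert 'fox': sets bits 7 9 -> bits=1001100101
insert 'ape' would touch bits 0 4 5; currently bit0=1, bit4=1, bit5=0
Bits that are 0 among those (would change 0->1): 5

Answer: 5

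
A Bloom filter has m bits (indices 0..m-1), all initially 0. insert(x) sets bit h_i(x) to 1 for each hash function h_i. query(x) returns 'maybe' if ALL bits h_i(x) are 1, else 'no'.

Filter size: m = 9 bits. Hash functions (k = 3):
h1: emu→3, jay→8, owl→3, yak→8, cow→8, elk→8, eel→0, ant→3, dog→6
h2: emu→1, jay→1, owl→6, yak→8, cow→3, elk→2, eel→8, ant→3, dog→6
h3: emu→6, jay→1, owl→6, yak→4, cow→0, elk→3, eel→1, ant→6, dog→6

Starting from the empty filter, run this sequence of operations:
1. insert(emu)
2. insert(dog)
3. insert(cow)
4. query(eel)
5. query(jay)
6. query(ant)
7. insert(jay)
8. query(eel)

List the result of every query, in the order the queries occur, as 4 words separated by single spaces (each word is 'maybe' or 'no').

Start: bits=000000000
Op 1: insert emu -> sets bits 1 3 6 -> bits=010100100
Op 2: insert dog -> sets bits 6 -> bits=010100100
Op 3: insert cow -> sets bits 0 3 8 -> bits=110100101
Op 4: query eel -> checks bit0=1, bit1=1, bit8=1 (all 1) -> maybe
Op 5: query jay -> checks bit1=1, bit8=1 (all 1) -> maybe
Op 6: query ant -> checks bit3=1, bit6=1 (all 1) -> maybe
Op 7: insert jay -> sets bits 1 8 -> bits=110100101
Op 8: query eel -> checks bit0=1, bit1=1, bit8=1 (all 1) -> maybe
Query results in order: maybe maybe maybe maybe

Answer: maybe maybe maybe maybe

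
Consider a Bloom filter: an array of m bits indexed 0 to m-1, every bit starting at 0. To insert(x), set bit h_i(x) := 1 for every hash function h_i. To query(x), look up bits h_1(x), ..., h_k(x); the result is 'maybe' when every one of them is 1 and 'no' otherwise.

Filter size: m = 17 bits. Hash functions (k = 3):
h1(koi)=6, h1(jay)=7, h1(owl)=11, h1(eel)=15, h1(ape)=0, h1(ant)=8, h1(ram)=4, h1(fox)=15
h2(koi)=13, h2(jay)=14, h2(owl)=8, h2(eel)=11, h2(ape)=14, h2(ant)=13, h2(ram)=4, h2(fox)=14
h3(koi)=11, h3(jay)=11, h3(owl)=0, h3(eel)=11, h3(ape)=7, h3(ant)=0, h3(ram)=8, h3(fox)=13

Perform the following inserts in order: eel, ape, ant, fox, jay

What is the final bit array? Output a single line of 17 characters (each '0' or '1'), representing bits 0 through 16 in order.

Answer: 10000001100101110

Derivation:
Start: bits=00000000000000000
After insert 'eel': sets bits 11 15 -> bits=00000000000100010
After insert 'ape': sets bits 0 7 14 -> bits=10000001000100110
After insert 'ant': sets bits 0 8 13 -> bits=10000001100101110
After insert 'fox': sets bits 13 14 15 -> bits=10000001100101110
After insert 'jay': sets bits 7 11 14 -> bits=10000001100101110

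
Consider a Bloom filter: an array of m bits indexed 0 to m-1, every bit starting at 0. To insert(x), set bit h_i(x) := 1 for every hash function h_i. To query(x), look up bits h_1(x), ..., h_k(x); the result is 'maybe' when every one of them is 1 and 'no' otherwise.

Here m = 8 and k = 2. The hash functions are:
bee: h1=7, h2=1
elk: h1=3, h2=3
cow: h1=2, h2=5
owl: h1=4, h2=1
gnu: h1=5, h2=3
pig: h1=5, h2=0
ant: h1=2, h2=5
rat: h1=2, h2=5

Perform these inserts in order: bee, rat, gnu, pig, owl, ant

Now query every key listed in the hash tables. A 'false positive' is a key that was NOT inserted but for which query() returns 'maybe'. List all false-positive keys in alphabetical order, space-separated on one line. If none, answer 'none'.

Start: bits=00000000
After insert 'bee': sets bits 1 7 -> bits=01000001
After insert 'rat': sets bits 2 5 -> bits=01100101
After insert 'gnu': sets bits 3 5 -> bits=01110101
After insert 'pig': sets bits 0 5 -> bits=11110101
After insert 'owl': sets bits 1 4 -> bits=11111101
After insert 'ant': sets bits 2 5 -> bits=11111101
Not inserted: cow elk — query each against bits=11111101:
query cow: checks bit2=1, bit5=1 (all 1) -> maybe => FALSE POSITIVE
query elk: checks bit3=1 (all 1) -> maybe => FALSE POSITIVE
False positives (alphabetical): cow elk

Answer: cow elk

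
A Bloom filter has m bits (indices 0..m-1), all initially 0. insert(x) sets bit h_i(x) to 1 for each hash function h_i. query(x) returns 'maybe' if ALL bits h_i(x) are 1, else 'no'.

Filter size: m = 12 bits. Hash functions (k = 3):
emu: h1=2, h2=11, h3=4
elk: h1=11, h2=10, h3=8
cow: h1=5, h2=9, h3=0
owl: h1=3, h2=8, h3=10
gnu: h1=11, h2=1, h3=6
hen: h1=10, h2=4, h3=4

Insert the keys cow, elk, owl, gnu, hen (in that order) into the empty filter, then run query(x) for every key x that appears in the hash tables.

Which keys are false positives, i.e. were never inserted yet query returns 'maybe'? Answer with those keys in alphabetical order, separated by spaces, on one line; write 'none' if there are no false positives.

Answer: none

Derivation:
Start: bits=000000000000
After insert 'cow': sets bits 0 5 9 -> bits=100001000100
After insert 'elk': sets bits 8 10 11 -> bits=100001001111
After insert 'owl': sets bits 3 8 10 -> bits=100101001111
After insert 'gnu': sets bits 1 6 11 -> bits=110101101111
After insert 'hen': sets bits 4 10 -> bits=110111101111
Not inserted: emu — query each against bits=110111101111:
query emu: checks bit2=0, bit4=1, bit11=1 (has a 0) -> no => not a false positive
False positives (alphabetical): none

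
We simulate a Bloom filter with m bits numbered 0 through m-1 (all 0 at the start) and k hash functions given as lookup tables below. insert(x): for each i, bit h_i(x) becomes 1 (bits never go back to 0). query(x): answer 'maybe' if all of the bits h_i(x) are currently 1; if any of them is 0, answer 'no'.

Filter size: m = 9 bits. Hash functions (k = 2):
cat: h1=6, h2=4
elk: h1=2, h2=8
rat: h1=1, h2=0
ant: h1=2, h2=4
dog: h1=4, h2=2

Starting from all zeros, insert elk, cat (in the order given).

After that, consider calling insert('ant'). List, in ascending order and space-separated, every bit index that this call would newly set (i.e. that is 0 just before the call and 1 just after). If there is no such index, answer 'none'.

Start: bits=000000000
After insert 'elk': sets bits 2 8 -> bits=001000001
After insert 'cat': sets bits 4 6 -> bits=001010101
insert 'ant' would touch bits 2 4; currently bit2=1, bit4=1
Bits that are 0 among those (would change 0->1): none

Answer: none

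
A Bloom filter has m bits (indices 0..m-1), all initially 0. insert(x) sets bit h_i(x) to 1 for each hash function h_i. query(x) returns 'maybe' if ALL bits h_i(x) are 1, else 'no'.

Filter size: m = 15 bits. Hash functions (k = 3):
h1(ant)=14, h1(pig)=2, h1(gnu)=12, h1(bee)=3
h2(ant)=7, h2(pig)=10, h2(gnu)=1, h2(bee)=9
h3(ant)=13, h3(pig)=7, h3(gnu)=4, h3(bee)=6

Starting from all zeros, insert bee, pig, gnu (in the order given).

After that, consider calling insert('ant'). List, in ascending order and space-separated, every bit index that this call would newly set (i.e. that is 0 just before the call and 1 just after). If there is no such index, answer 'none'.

Start: bits=000000000000000
After insert 'bee': sets bits 3 6 9 -> bits=000100100100000
After insert 'pig': sets bits 2 7 10 -> bits=001100110110000
After insert 'gnu': sets bits 1 4 12 -> bits=011110110110100
insert 'ant' would touch bits 7 13 14; currently bit7=1, bit13=0, bit14=0
Bits that are 0 among those (would change 0->1): 13 14

Answer: 13 14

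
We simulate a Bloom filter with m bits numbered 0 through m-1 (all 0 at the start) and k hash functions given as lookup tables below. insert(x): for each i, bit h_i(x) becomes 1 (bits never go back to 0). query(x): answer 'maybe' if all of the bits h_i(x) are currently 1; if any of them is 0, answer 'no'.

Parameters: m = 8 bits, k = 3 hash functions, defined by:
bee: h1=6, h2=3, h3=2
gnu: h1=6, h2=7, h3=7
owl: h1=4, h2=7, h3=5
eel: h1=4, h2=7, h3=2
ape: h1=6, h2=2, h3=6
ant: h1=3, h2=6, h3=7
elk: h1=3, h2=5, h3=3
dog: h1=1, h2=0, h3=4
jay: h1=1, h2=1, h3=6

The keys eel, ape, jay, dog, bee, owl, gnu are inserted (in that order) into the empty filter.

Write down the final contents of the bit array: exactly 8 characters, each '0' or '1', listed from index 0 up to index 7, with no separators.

Answer: 11111111

Derivation:
Start: bits=00000000
After insert 'eel': sets bits 2 4 7 -> bits=00101001
After insert 'ape': sets bits 2 6 -> bits=00101011
After insert 'jay': sets bits 1 6 -> bits=01101011
After insert 'dog': sets bits 0 1 4 -> bits=11101011
After insert 'bee': sets bits 2 3 6 -> bits=11111011
After insert 'owl': sets bits 4 5 7 -> bits=11111111
After insert 'gnu': sets bits 6 7 -> bits=11111111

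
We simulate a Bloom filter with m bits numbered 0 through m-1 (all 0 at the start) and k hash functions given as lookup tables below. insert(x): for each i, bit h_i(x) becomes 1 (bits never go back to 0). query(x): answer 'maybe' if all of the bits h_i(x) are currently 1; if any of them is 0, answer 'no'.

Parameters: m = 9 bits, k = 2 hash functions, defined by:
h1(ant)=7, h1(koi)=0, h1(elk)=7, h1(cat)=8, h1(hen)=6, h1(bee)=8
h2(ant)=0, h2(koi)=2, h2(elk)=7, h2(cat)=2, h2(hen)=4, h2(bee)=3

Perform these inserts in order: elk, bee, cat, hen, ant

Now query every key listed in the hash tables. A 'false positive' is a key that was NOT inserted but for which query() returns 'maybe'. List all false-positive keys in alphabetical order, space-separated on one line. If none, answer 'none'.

Start: bits=000000000
After insert 'elk': sets bits 7 -> bits=000000010
After insert 'bee': sets bits 3 8 -> bits=000100011
After insert 'cat': sets bits 2 8 -> bits=001100011
After insert 'hen': sets bits 4 6 -> bits=001110111
After insert 'ant': sets bits 0 7 -> bits=101110111
Not inserted: koi — query each against bits=101110111:
query koi: checks bit0=1, bit2=1 (all 1) -> maybe => FALSE POSITIVE
False positives (alphabetical): koi

Answer: koi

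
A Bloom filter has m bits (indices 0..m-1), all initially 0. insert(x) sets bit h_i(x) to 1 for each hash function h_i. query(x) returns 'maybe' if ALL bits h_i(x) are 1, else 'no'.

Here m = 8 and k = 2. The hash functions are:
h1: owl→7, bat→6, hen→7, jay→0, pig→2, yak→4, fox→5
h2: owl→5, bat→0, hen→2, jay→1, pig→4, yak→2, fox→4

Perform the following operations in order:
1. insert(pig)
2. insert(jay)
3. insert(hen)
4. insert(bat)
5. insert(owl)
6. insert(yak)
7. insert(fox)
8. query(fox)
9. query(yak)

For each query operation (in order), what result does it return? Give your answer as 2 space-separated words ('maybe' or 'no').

Start: bits=00000000
Op 1: insert pig -> sets bits 2 4 -> bits=00101000
Op 2: insert jay -> sets bits 0 1 -> bits=11101000
Op 3: insert hen -> sets bits 2 7 -> bits=11101001
Op 4: insert bat -> sets bits 0 6 -> bits=11101011
Op 5: insert owl -> sets bits 5 7 -> bits=11101111
Op 6: insert yak -> sets bits 2 4 -> bits=11101111
Op 7: insert fox -> sets bits 4 5 -> bits=11101111
Op 8: query fox -> checks bit4=1, bit5=1 (all 1) -> maybe
Op 9: query yak -> checks bit2=1, bit4=1 (all 1) -> maybe
Query results in order: maybe maybe

Answer: maybe maybe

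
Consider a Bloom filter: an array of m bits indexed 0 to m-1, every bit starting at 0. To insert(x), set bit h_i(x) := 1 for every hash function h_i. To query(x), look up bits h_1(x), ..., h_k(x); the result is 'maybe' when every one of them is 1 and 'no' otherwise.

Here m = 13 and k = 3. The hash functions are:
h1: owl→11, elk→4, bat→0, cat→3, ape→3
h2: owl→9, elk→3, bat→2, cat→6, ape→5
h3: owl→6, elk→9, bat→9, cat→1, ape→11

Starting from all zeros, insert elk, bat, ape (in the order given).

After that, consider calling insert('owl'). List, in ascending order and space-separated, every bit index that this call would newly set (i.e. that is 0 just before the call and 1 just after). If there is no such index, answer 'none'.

Start: bits=0000000000000
After insert 'elk': sets bits 3 4 9 -> bits=0001100001000
After insert 'bat': sets bits 0 2 9 -> bits=1011100001000
After insert 'ape': sets bits 3 5 11 -> bits=1011110001010
insert 'owl' would touch bits 6 9 11; currently bit6=0, bit9=1, bit11=1
Bits that are 0 among those (would change 0->1): 6

Answer: 6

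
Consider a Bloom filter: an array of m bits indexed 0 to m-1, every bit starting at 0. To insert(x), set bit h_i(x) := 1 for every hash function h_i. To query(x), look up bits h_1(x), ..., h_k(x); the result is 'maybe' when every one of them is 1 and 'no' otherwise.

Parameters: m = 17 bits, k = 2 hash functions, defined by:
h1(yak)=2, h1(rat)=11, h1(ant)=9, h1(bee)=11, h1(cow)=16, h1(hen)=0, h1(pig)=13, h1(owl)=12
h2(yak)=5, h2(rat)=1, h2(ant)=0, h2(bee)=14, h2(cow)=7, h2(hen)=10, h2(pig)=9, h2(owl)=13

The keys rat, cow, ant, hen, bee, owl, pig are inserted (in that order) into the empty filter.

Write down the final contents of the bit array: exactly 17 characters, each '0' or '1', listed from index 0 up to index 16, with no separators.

Answer: 11000001011111101

Derivation:
Start: bits=00000000000000000
After insert 'rat': sets bits 1 11 -> bits=01000000000100000
After insert 'cow': sets bits 7 16 -> bits=01000001000100001
After insert 'ant': sets bits 0 9 -> bits=11000001010100001
After insert 'hen': sets bits 0 10 -> bits=11000001011100001
After insert 'bee': sets bits 11 14 -> bits=11000001011100101
After insert 'owl': sets bits 12 13 -> bits=11000001011111101
After insert 'pig': sets bits 9 13 -> bits=11000001011111101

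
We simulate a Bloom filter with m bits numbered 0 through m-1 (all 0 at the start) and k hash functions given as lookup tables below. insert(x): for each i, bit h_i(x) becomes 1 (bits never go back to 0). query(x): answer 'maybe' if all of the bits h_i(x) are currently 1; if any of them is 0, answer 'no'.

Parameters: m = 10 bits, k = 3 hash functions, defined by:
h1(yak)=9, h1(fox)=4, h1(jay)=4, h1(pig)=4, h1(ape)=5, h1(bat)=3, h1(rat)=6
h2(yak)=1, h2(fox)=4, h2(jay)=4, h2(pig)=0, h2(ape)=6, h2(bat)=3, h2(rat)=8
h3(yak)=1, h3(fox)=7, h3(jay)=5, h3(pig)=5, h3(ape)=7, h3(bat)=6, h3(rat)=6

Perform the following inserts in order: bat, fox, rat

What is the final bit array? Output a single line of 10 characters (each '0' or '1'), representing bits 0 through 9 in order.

Answer: 0001101110

Derivation:
Start: bits=0000000000
After insert 'bat': sets bits 3 6 -> bits=0001001000
After insert 'fox': sets bits 4 7 -> bits=0001101100
After insert 'rat': sets bits 6 8 -> bits=0001101110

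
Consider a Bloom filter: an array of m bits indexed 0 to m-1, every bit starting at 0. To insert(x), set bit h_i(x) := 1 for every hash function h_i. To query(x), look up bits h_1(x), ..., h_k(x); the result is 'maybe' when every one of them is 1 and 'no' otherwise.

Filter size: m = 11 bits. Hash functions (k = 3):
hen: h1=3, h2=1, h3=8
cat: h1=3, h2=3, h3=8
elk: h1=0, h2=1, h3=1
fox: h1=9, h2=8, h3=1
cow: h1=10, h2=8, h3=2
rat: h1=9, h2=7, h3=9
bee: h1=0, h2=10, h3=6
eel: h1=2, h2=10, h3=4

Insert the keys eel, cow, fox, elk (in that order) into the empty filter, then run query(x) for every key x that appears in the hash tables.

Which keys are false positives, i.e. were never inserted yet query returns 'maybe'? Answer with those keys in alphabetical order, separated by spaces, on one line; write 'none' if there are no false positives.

Start: bits=00000000000
After insert 'eel': sets bits 2 4 10 -> bits=00101000001
After insert 'cow': sets bits 2 8 10 -> bits=00101000101
After insert 'fox': sets bits 1 8 9 -> bits=01101000111
After insert 'elk': sets bits 0 1 -> bits=11101000111
Not inserted: bee cat hen rat — query each against bits=11101000111:
query bee: checks bit0=1, bit6=0, bit10=1 (has a 0) -> no => not a false positive
query cat: checks bit3=0, bit8=1 (has a 0) -> no => not a false positive
query hen: checks bit1=1, bit3=0, bit8=1 (has a 0) -> no => not a false positive
query rat: checks bit7=0, bit9=1 (has a 0) -> no => not a false positive
False positives (alphabetical): none

Answer: none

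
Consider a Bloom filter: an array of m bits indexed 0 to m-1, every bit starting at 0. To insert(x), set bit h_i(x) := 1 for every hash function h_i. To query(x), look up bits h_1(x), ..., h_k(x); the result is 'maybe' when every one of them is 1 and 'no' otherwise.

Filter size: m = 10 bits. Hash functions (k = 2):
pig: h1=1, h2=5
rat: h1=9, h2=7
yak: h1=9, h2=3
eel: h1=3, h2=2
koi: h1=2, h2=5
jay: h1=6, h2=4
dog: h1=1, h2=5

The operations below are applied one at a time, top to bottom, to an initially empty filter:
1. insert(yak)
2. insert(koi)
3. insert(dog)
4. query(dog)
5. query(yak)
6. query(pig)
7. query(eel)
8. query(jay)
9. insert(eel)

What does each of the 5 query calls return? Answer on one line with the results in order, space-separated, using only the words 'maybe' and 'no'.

Start: bits=0000000000
Op 1: insert yak -> sets bits 3 9 -> bits=0001000001
Op 2: insert koi -> sets bits 2 5 -> bits=0011010001
Op 3: insert dog -> sets bits 1 5 -> bits=0111010001
Op 4: query dog -> checks bit1=1, bit5=1 (all 1) -> maybe
Op 5: query yak -> checks bit3=1, bit9=1 (all 1) -> maybe
Op 6: query pig -> checks bit1=1, bit5=1 (all 1) -> maybe
Op 7: query eel -> checks bit2=1, bit3=1 (all 1) -> maybe
Op 8: query jay -> checks bit4=0, bit6=0 (has a 0) -> no
Op 9: insert eel -> sets bits 2 3 -> bits=0111010001
Query results in order: maybe maybe maybe maybe no

Answer: maybe maybe maybe maybe no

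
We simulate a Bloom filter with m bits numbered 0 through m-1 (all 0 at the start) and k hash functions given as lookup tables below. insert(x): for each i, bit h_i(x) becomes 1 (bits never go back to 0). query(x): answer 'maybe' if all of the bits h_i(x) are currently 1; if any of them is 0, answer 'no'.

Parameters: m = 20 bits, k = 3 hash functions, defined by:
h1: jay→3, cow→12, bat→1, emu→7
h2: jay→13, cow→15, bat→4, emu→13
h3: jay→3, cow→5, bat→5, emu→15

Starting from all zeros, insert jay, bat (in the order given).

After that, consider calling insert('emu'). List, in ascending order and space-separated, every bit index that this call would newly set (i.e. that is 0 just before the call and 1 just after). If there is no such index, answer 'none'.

Answer: 7 15

Derivation:
Start: bits=00000000000000000000
After insert 'jay': sets bits 3 13 -> bits=00010000000001000000
After insert 'bat': sets bits 1 4 5 -> bits=01011100000001000000
insert 'emu' would touch bits 7 13 15; currently bit7=0, bit13=1, bit15=0
Bits that are 0 among those (would change 0->1): 7 15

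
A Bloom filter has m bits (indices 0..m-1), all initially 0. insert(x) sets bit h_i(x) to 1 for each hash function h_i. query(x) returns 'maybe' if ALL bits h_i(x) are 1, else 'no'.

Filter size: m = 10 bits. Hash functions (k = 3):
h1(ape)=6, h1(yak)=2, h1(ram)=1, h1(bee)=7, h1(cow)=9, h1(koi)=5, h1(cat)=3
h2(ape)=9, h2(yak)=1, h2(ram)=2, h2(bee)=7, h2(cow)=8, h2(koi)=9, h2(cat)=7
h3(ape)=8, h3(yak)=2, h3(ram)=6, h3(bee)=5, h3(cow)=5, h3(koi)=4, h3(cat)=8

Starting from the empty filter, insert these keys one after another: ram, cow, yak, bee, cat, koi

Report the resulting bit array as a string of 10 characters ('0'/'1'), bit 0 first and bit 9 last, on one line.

Answer: 0111111111

Derivation:
Start: bits=0000000000
After insert 'ram': sets bits 1 2 6 -> bits=0110001000
After insert 'cow': sets bits 5 8 9 -> bits=0110011011
After insert 'yak': sets bits 1 2 -> bits=0110011011
After insert 'bee': sets bits 5 7 -> bits=0110011111
After insert 'cat': sets bits 3 7 8 -> bits=0111011111
After insert 'koi': sets bits 4 5 9 -> bits=0111111111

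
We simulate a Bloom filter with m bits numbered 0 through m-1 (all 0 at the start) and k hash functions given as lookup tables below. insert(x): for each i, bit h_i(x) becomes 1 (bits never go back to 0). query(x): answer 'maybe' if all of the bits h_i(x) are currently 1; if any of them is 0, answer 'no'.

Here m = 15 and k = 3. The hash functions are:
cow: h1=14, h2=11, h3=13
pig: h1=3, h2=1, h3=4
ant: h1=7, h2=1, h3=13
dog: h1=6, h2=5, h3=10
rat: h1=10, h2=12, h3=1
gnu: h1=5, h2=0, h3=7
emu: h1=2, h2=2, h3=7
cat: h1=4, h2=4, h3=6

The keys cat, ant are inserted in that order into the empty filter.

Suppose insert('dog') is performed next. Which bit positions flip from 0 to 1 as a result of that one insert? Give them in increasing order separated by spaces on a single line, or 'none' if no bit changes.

Answer: 5 10

Derivation:
Start: bits=000000000000000
After insert 'cat': sets bits 4 6 -> bits=000010100000000
After insert 'ant': sets bits 1 7 13 -> bits=010010110000010
insert 'dog' would touch bits 5 6 10; currently bit5=0, bit6=1, bit10=0
Bits that are 0 among those (would change 0->1): 5 10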